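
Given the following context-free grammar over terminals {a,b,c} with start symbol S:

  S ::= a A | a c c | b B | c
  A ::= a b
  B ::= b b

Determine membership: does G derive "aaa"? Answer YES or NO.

Convert to CNF:
  S -> T0 A | T0 X3 | T1 B | c
  A -> T0 T1
  B -> T1 T1
  T0 -> a
  T1 -> b
  T2 -> c
  X3 -> T2 T2

CYK fill:
  cell(0,0) a: {T0}  orig:{}
  cell(1,1) a: {T0}  orig:{}
  cell(2,2) a: {T0}  orig:{}
  cell(0,1) aa: ∅
  cell(1,2) aa: ∅
  cell(0,2) aaa: ∅

S ∉ T[0,2] ⇒ NO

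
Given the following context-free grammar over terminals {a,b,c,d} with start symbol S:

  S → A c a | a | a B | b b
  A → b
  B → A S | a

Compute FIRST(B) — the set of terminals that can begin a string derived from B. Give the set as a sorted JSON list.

FIRST iteration:
round 1:
  A via A→b: +{b}
  B via B→A S: +{b}
  B via B→a: +{a}
  S via S→A c a: +{b}
  S via S→a: +{a}
  FIRST(S)={a,b}  FIRST(A)={b}  FIRST(B)={a,b}
round 2: done
  FIRST(S)={a,b}  FIRST(A)={b}  FIRST(B)={a,b}

FIRST(B) = ["a", "b"]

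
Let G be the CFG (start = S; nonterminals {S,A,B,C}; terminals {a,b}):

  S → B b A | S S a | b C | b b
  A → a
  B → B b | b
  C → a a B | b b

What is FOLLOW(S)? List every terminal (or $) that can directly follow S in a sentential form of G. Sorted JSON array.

FIRST sets, iterate to fixpoint:
pass 1:
  A via A→a: +{a}
  B via B→b: +{b}
  C via C→a a B: +{a}
  C via C→b b: +{b}
  S via S→B b A: +{b}
  FIRST[S]={b}  FIRST[A]={a}  FIRST[B]={b}  FIRST[C]={a,b}
pass 2: (no change)
  FIRST[S]={b}  FIRST[A]={a}  FIRST[B]={b}  FIRST[C]={a,b}

FOLLOW iteration:
FOLLOW(S) := {$}
[1]
  B→B b: FOLLOW(B) ⊇ FIRST(b) = {b}; new: +{b}
  S→B b A: FOLLOW(A) ⊇ FOLLOW(S) ⊇ {$}; new: +{$}
  S→S S a: FOLLOW(S) ⊇ FIRST(S) = {b}; new: +{b}
  S→S S a: FOLLOW(S) ⊇ FIRST(a) = {a}; new: +{a}
  S→b C: FOLLOW(C) ⊇ FOLLOW(S) ⊇ {$,a,b}; new: +{$,a,b}
  FOLLOW(S)={$,a,b}  FOLLOW(A)={$}  FOLLOW(B)={b}  FOLLOW(C)={$,a,b}
[2]
  C→a a B: FOLLOW(B) ⊇ FOLLOW(C) ⊇ {$,a,b}; new: +{$,a}
  S→B b A: FOLLOW(A) ⊇ FOLLOW(S) ⊇ {$,a,b}; new: +{a,b}
  FOLLOW(S)={$,a,b}  FOLLOW(A)={$,a,b}  FOLLOW(B)={$,a,b}  FOLLOW(C)={$,a,b}
[3] (no change)
  FOLLOW(S)={$,a,b}  FOLLOW(A)={$,a,b}  FOLLOW(B)={$,a,b}  FOLLOW(C)={$,a,b}

FOLLOW(S) = ["$", "a", "b"]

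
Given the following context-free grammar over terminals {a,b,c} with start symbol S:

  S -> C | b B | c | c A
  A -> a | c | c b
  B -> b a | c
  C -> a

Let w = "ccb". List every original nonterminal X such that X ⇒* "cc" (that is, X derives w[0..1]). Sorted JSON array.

CNF form of G:
  S -> T0 A | T1 B | a | c
  A -> T0 T1 | a | c
  B -> T1 T2 | c
  C -> a
  T0 -> c
  T1 -> b
  T2 -> a

Fill CYK table bottom-up — only the sub-triangle for w[0..1]:
  cell(0,0) c: {A,B,S,T0}  orig:{A,B,S}
  cell(1,1) c: {A,B,S,T0}  orig:{A,B,S}
  cell(0,1) cc: {S}

Original NTs in T[0,1] deriving "cc": ["S"]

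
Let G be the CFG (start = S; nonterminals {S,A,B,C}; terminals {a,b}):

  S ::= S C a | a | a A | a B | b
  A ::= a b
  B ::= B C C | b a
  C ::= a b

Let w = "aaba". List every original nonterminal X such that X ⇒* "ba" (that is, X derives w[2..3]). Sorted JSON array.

CNF form of G:
  S -> S X3 | T0 A | T0 B | a | b
  A -> T0 T1
  B -> B X2 | T1 T0
  C -> T0 T1
  T0 -> a
  T1 -> b
  X2 -> C C
  X3 -> C T0

CYK table (by increasing span) — only the sub-triangle for w[2..3]:
  [2..2]={S,T1}  "b"  orig:{S}
  [3..3]={S,T0}  "a"  orig:{S}
  [2..3]={B}  "ba"

Original NTs in T[2,3] deriving "ba": ["B"]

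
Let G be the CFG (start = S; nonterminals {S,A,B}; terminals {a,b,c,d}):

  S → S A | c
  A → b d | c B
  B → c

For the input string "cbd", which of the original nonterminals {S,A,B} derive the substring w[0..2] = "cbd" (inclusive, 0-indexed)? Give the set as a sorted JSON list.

CNF form of G:
  S -> S A | c
  A -> T0 T1 | T2 B
  B -> c
  T0 -> b
  T1 -> d
  T2 -> c

Fill CYK table bottom-up, restricted to cells inside w[0..2]:
  [0..0]={B,S,T2}  "c"  orig:{B,S}
  [1..1]={T0}  "b"  orig:{}
  [2..2]={T1}  "d"  orig:{}
  [0..1]=∅  "cb"
  [1..2]={A}  "bd"
  [0..2]={S}  "cbd"

Original NTs in T[0,2] deriving "cbd": ["S"]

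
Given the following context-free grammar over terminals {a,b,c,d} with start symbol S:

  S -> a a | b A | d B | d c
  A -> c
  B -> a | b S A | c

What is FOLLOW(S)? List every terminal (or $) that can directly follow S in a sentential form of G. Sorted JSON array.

Compute FIRST by fixpoint:
round 1:
  A via A→c: +{c}
  B via B→a: +{a}
  B via B→b S A: +{b}
  B via B→c: +{c}
  S via S→a a: +{a}
  S via S→b A: +{b}
  S via S→d B: +{d}
  S: {a,b,d}  A: {c}  B: {a,b,c}
round 2: done
  S: {a,b,d}  A: {c}  B: {a,b,c}

Compute FOLLOW by fixpoint:
initialize: $ ∈ FOLLOW(S)
pass 1:
  B→b S A: FOLLOW(S) ⊇ FIRST(A) = {c}; new: +{c}
  S→b A: FOLLOW(A) ⊇ FOLLOW(S) ⊇ {$,c}; new: +{$,c}
  S→d B: FOLLOW(B) ⊇ FOLLOW(S) ⊇ {$,c}; new: +{$,c}
  FOLLOW[S]={$,c}  FOLLOW[A]={$,c}  FOLLOW[B]={$,c}
pass 2: (no change)
  FOLLOW[S]={$,c}  FOLLOW[A]={$,c}  FOLLOW[B]={$,c}

FOLLOW(S) = ["$", "c"]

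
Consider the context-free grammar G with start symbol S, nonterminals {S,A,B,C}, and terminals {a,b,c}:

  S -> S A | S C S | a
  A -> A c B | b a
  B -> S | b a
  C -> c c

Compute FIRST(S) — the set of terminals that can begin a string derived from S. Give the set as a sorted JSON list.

FIRST iteration:
iter 1:
  A via A→b a: +{b}
  B via B→b a: +{b}
  C via C→c c: +{c}
  S via S→a: +{a}
  FIRST[S]={a}  FIRST[A]={b}  FIRST[B]={b}  FIRST[C]={c}
iter 2:
  B via B→S: +{a}
  FIRST[S]={a}  FIRST[A]={b}  FIRST[B]={a,b}  FIRST[C]={c}
iter 3: done
  FIRST[S]={a}  FIRST[A]={b}  FIRST[B]={a,b}  FIRST[C]={c}

FIRST(S) = ["a"]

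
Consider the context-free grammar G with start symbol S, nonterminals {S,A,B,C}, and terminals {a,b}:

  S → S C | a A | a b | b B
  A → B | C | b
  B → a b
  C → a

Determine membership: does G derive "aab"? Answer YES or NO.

Convert to CNF:
  S -> S C | T0 A | T0 T1 | T1 B
  A -> T0 T1 | a | b
  B -> T0 T1
  C -> a
  T0 -> a
  T1 -> b

CYK table (by increasing span):
  [0..0]={A,C,T0}  "a"  orig:{A,C}
  [1..1]={A,C,T0}  "a"  orig:{A,C}
  [2..2]={A,T1}  "b"  orig:{A}
  [0..1]={S}  "aa"
  [1..2]={A,B,S}  "ab"
  [0..2]={S}  "aab"

S ∈ T[0,2] ⇒ YES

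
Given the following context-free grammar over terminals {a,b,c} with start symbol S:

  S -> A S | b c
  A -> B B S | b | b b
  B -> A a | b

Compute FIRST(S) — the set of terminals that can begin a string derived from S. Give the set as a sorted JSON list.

FIRST iteration:
round 1:
  A via A→b: +{b}
  B via B→A a: +{b}
  S via S→A S: +{b}
  FIRST(S)={b}  FIRST(A)={b}  FIRST(B)={b}
round 2: (no change)
  FIRST(S)={b}  FIRST(A)={b}  FIRST(B)={b}

FIRST(S) = ["b"]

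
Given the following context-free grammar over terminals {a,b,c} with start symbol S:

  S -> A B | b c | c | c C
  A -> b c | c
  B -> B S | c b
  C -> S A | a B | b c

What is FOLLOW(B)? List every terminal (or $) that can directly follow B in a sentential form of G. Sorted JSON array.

FIRST iteration:
iter 1:
  A via A→b c: +{b}
  A via A→c: +{c}
  B via B→c b: +{c}
  C via C→a B: +{a}
  C via C→b c: +{b}
  S via S→A B: +{b,c}
  FIRST[S]={b,c}  FIRST[A]={b,c}  FIRST[B]={c}  FIRST[C]={a,b}
iter 2:
  C via C→S A: +{c}
  FIRST[S]={b,c}  FIRST[A]={b,c}  FIRST[B]={c}  FIRST[C]={a,b,c}
iter 3: (stable)
  FIRST[S]={b,c}  FIRST[A]={b,c}  FIRST[B]={c}  FIRST[C]={a,b,c}

FOLLOW iteration:
initialize: $ ∈ FOLLOW(S)
pass 1:
  B→B S: FOLLOW(B) ⊇ FIRST(S) = {b,c}; new: +{b,c}
  B→B S: FOLLOW(S) ⊇ FOLLOW(B) ⊇ {b,c}; new: +{b,c}
  S→A B: FOLLOW(A) ⊇ FIRST(B) = {c}; new: +{c}
  S→A B: FOLLOW(B) ⊇ FOLLOW(S) ⊇ {$,b,c}; new: +{$}
  S→c C: FOLLOW(C) ⊇ FOLLOW(S) ⊇ {$,b,c}; new: +{$,b,c}
  S: {$,b,c}  A: {c}  B: {$,b,c}  C: {$,b,c}
pass 2:
  C→S A: FOLLOW(A) ⊇ FOLLOW(C) ⊇ {$,b,c}; new: +{$,b}
  S: {$,b,c}  A: {$,b,c}  B: {$,b,c}  C: {$,b,c}
pass 3: — fixpoint
  S: {$,b,c}  A: {$,b,c}  B: {$,b,c}  C: {$,b,c}

FOLLOW(B) = ["$", "b", "c"]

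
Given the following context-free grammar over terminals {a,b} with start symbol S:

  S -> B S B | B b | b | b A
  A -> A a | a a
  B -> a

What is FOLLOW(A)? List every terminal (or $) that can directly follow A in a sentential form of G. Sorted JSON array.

FIRST iteration:
[1]
  A via A→a a: +{a}
  B via B→a: +{a}
  S via S→B S B: +{a}
  S via S→b: +{b}
  S: {a,b}  A: {a}  B: {a}
[2] done
  S: {a,b}  A: {a}  B: {a}

FOLLOW sets:
FOLLOW(S) := {$}
[1]
  A→A a: FOLLOW(A) ⊇ FIRST(a) = {a}; new: +{a}
  S→B S B: FOLLOW(B) ⊇ FIRST(S) = {a,b}; new: +{a,b}
  S→B S B: FOLLOW(S) ⊇ FIRST(B) = {a}; new: +{a}
  S→B S B: FOLLOW(B) ⊇ FOLLOW(S) ⊇ {$,a}; new: +{$}
  S→b A: FOLLOW(A) ⊇ FOLLOW(S) ⊇ {$,a}; new: +{$}
  S: {$,a}  A: {$,a}  B: {$,a,b}
[2] — fixpoint
  S: {$,a}  A: {$,a}  B: {$,a,b}

FOLLOW(A) = ["$", "a"]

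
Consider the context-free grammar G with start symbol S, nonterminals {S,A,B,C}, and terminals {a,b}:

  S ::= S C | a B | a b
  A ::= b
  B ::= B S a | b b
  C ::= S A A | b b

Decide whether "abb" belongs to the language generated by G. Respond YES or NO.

Convert to CNF:
  S -> S C | T0 B | T0 T1
  A -> b
  B -> B X2 | T1 T1
  C -> S X3 | T1 T1
  T0 -> a
  T1 -> b
  X2 -> S T0
  X3 -> A A

CYK table (by increasing span):
  [0..0]={T0}  "a"  orig:{}
  [1..1]={A,T1}  "b"  orig:{A}
  [2..2]={A,T1}  "b"  orig:{A}
  [0..1]={S}  "ab"
  [1..2]={B,C,X3}  "bb"  orig:{B,C}
  [0..2]={S}  "abb"

S ∈ T[0,2] ⇒ YES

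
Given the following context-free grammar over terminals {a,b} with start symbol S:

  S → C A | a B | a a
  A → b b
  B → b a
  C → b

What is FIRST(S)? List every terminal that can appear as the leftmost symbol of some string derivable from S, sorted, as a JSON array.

FIRST iteration:
iter 1:
  A via A→b b: +{b}
  B via B→b a: +{b}
  C via C→b: +{b}
  S via S→C A: +{b}
  S via S→a B: +{a}
  FIRST[S]={a,b}  FIRST[A]={b}  FIRST[B]={b}  FIRST[C]={b}
iter 2: done
  FIRST[S]={a,b}  FIRST[A]={b}  FIRST[B]={b}  FIRST[C]={b}

FIRST(S) = ["a", "b"]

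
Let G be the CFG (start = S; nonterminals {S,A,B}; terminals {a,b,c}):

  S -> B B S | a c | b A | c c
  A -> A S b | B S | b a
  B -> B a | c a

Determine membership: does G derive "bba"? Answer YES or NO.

CNF form of G:
  S -> B X4 | T0 A | T1 T2 | T2 T2
  A -> A X3 | B S | T0 T1
  B -> B T1 | T2 T1
  T0 -> b
  T1 -> a
  T2 -> c
  X3 -> S T0
  X4 -> B S

Fill CYK table bottom-up:
  cell(0,0) b: {T0}  orig:{}
  cell(1,1) b: {T0}  orig:{}
  cell(2,2) a: {T1}  orig:{}
  cell(0,1) bb: ∅
  cell(1,2) ba: {A}
  cell(0,2) bba: {S}

S ∈ T[0,2] ⇒ YES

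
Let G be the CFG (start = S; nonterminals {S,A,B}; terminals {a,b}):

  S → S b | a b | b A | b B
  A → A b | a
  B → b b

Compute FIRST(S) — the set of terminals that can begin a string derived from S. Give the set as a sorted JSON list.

FIRST iteration:
round 1:
  A via A→a: +{a}
  B via B→b b: +{b}
  S via S→a b: +{a}
  S via S→b A: +{b}
  FIRST[S]={a,b}  FIRST[A]={a}  FIRST[B]={b}
round 2: (no change)
  FIRST[S]={a,b}  FIRST[A]={a}  FIRST[B]={b}

FIRST(S) = ["a", "b"]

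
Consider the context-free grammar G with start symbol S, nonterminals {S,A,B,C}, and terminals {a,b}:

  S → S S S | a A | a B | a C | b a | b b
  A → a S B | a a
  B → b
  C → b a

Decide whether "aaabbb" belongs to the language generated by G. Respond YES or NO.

Convert to CNF:
  S -> S X3 | T0 A | T0 B | T0 C | T1 T0 | T1 T1
  A -> T0 T0 | T0 X2
  B -> b
  C -> T1 T0
  T0 -> a
  T1 -> b
  X2 -> S B
  X3 -> S S

Fill CYK table bottom-up:
  cell(0,0) a: {T0}  orig:{}
  cell(1,1) a: {T0}  orig:{}
  cell(2,2) a: {T0}  orig:{}
  cell(3,3) b: {B,T1}  orig:{B}
  cell(4,4) b: {B,T1}  orig:{B}
  cell(5,5) b: {B,T1}  orig:{B}
  cell(0,1) aa: {A}
  cell(1,2) aa: {A}
  cell(2,3) ab: {S}
  cell(3,4) bb: {S}
  cell(4,5) bb: {S}
  cell(0,2) aaa: {S}
  cell(1,3) aab: ∅
  cell(2,4) abb: {X2}  orig:{}
  cell(3,5) bbb: {X2}  orig:{}
  cell(0,3) aaab: {X2}  orig:{}
  cell(1,4) aabb: {A}
  cell(2,5) abbb: {A,X3}  orig:{A}
  cell(0,4) aaabb: {S,X3}  orig:{S}
  cell(1,5) aabbb: {S}
  cell(0,5) aaabbb: {X2}  orig:{}

S ∉ T[0,5] ⇒ NO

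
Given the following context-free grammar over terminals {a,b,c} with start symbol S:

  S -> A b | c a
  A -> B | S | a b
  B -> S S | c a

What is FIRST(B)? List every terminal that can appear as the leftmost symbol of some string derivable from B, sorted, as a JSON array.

FIRST sets, iterate to fixpoint:
[1]
  A via A→a b: +{a}
  B via B→c a: +{c}
  S via S→A b: +{a}
  S via S→c a: +{c}
  FIRST(S)={a,c}  FIRST(A)={a}  FIRST(B)={c}
[2]
  A via A→B: +{c}
  B via B→S S: +{a}
  FIRST(S)={a,c}  FIRST(A)={a,c}  FIRST(B)={a,c}
[3] done
  FIRST(S)={a,c}  FIRST(A)={a,c}  FIRST(B)={a,c}

FIRST(B) = ["a", "c"]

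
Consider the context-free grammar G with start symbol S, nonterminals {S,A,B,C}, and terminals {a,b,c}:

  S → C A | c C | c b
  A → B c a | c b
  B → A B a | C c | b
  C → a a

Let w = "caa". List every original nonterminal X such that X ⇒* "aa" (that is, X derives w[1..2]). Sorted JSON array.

Convert to CNF:
  S -> C A | T0 C | T0 T2
  A -> B X3 | T0 T2
  B -> A X4 | C T0 | b
  C -> T1 T1
  T0 -> c
  T1 -> a
  T2 -> b
  X3 -> T0 T1
  X4 -> B T1

Fill CYK table bottom-up — only the sub-triangle for w[1..2]:
  cell(1,1) a: {T1}  orig:{}
  cell(2,2) a: {T1}  orig:{}
  cell(1,2) aa: {C}

Original NTs in T[1,2] deriving "aa": ["C"]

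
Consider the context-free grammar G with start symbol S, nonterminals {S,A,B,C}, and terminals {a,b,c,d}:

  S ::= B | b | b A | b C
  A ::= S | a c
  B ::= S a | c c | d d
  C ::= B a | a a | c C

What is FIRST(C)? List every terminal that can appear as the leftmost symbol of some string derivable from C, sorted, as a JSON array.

FIRST iteration:
round 1:
  A via A→a c: +{a}
  B via B→c c: +{c}
  B via B→d d: +{d}
  C via C→B a: +{c,d}
  C via C→a a: +{a}
  S via S→B: +{c,d}
  S via S→b: +{b}
  S: {b,c,d}  A: {a}  B: {c,d}  C: {a,c,d}
round 2:
  A via A→S: +{b,c,d}
  B via B→S a: +{b}
  C via C→B a: +{b}
  S: {b,c,d}  A: {a,b,c,d}  B: {b,c,d}  C: {a,b,c,d}
round 3: (stable)
  S: {b,c,d}  A: {a,b,c,d}  B: {b,c,d}  C: {a,b,c,d}

FIRST(C) = ["a", "b", "c", "d"]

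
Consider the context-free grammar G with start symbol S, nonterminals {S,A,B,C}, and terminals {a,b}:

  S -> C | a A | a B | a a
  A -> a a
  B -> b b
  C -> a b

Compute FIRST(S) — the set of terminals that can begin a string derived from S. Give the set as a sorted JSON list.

FIRST sets, iterate to fixpoint:
round 1:
  A via A→a a: +{a}
  B via B→b b: +{b}
  C via C→a b: +{a}
  S via S→C: +{a}
  FIRST(S)={a}  FIRST(A)={a}  FIRST(B)={b}  FIRST(C)={a}
round 2: (stable)
  FIRST(S)={a}  FIRST(A)={a}  FIRST(B)={b}  FIRST(C)={a}

FIRST(S) = ["a"]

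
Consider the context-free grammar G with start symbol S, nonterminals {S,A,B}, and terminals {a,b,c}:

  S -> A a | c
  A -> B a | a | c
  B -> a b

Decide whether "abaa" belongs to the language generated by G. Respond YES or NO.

CNF form of G:
  S -> A T0 | c
  A -> B T0 | a | c
  B -> T0 T1
  T0 -> a
  T1 -> b

CYK table (by increasing span):
  T[0,0] 'a' = {A,T0}  orig:{A}
  T[1,1] 'b' = {T1}  orig:{}
  T[2,2] 'a' = {A,T0}  orig:{A}
  T[3,3] 'a' = {A,T0}  orig:{A}
  T[0,1] 'ab' = {B}
  T[1,2] 'ba' = ∅
  T[2,3] 'aa' = {S}
  T[0,2] 'aba' = {A}
  T[1,3] 'baa' = ∅
  T[0,3] 'abaa' = {S}

S ∈ T[0,3] ⇒ YES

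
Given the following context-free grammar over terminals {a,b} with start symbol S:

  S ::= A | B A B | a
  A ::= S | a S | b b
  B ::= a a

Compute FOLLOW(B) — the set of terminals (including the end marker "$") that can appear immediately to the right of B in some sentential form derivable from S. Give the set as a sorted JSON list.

FIRST sets, iterate to fixpoint:
iter 1:
  A via A→a S: +{a}
  A via A→b b: +{b}
  B via B→a a: +{a}
  S via S→A: +{a,b}
  S: {a,b}  A: {a,b}  B: {a}
iter 2: done
  S: {a,b}  A: {a,b}  B: {a}

FOLLOW sets:
seed FOLLOW(S) with $
iter 1:
  S→A: FOLLOW(A) ⊇ FOLLOW(S) ⊇ {$}; new: +{$}
  S→B A B: FOLLOW(B) ⊇ FIRST(A) = {a,b}; new: +{a,b}
  S→B A B: FOLLOW(A) ⊇ FIRST(B) = {a}; new: +{a}
  S→B A B: FOLLOW(B) ⊇ FOLLOW(S) ⊇ {$}; new: +{$}
  FOLLOW(S)={$}  FOLLOW(A)={$,a}  FOLLOW(B)={$,a,b}
iter 2:
  A→S: FOLLOW(S) ⊇ FOLLOW(A) ⊇ {$,a}; new: +{a}
  FOLLOW(S)={$,a}  FOLLOW(A)={$,a}  FOLLOW(B)={$,a,b}
iter 3: — fixpoint
  FOLLOW(S)={$,a}  FOLLOW(A)={$,a}  FOLLOW(B)={$,a,b}

FOLLOW(B) = ["$", "a", "b"]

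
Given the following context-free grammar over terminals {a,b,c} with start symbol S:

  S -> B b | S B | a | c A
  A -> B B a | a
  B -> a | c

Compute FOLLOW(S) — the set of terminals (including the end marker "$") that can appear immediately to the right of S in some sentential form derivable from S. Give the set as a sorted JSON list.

FIRST sets, iterate to fixpoint:
round 1:
  A via A→a: +{a}
  B via B→a: +{a}
  B via B→c: +{c}
  S via S→B b: +{a,c}
  S: {a,c}  A: {a}  B: {a,c}
round 2:
  A via A→B B a: +{c}
  S: {a,c}  A: {a,c}  B: {a,c}
round 3: — fixpoint
  S: {a,c}  A: {a,c}  B: {a,c}

FOLLOW iteration:
initialize: $ ∈ FOLLOW(S)
round 1:
  A→B B a: FOLLOW(B) ⊇ FIRST(B) = {a,c}; new: +{a,c}
  S→B b: FOLLOW(B) ⊇ FIRST(b) = {b}; new: +{b}
  S→S B: FOLLOW(S) ⊇ FIRST(B) = {a,c}; new: +{a,c}
  S→S B: FOLLOW(B) ⊇ FOLLOW(S) ⊇ {$,a,c}; new: +{$}
  S→c A: FOLLOW(A) ⊇ FOLLOW(S) ⊇ {$,a,c}; new: +{$,a,c}
  FOLLOW[S]={$,a,c}  FOLLOW[A]={$,a,c}  FOLLOW[B]={$,a,b,c}
round 2: done
  FOLLOW[S]={$,a,c}  FOLLOW[A]={$,a,c}  FOLLOW[B]={$,a,b,c}

FOLLOW(S) = ["$", "a", "c"]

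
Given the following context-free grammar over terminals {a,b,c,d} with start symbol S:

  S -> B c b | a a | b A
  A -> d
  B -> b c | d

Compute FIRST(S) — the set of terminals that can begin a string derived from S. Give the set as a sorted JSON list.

FIRST iteration:
iter 1:
  A via A→d: +{d}
  B via B→b c: +{b}
  B via B→d: +{d}
  S via S→B c b: +{b,d}
  S via S→a a: +{a}
  FIRST(S)={a,b,d}  FIRST(A)={d}  FIRST(B)={b,d}
iter 2: (stable)
  FIRST(S)={a,b,d}  FIRST(A)={d}  FIRST(B)={b,d}

FIRST(S) = ["a", "b", "d"]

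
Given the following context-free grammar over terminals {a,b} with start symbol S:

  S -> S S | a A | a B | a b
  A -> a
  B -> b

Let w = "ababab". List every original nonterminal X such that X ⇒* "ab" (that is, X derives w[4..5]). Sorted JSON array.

Convert to CNF:
  S -> S S | T0 A | T0 B | T0 T1
  A -> a
  B -> b
  T0 -> a
  T1 -> b

CYK table (by increasing span), restricted to cells inside w[4..5]:
  cell(4,4) a: {A,T0}  orig:{A}
  cell(5,5) b: {B,T1}  orig:{B}
  cell(4,5) ab: {S}

Original NTs in T[4,5] deriving "ab": ["S"]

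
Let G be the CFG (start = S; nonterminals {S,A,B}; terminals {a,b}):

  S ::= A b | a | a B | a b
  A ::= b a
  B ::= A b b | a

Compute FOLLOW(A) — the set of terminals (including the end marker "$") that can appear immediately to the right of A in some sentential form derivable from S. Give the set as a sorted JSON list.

FIRST iteration:
round 1:
  A via A→b a: +{b}
  B via B→A b b: +{b}
  B via B→a: +{a}
  S via S→A b: +{b}
  S via S→a: +{a}
  FIRST(S)={a,b}  FIRST(A)={b}  FIRST(B)={a,b}
round 2: (stable)
  FIRST(S)={a,b}  FIRST(A)={b}  FIRST(B)={a,b}

FOLLOW iteration:
seed FOLLOW(S) with $
[1]
  B→A b b: FOLLOW(A) ⊇ FIRST(b) = {b}; new: +{b}
  S→a B: FOLLOW(B) ⊇ FOLLOW(S) ⊇ {$}; new: +{$}
  FOLLOW[S]={$}  FOLLOW[A]={b}  FOLLOW[B]={$}
[2] (no change)
  FOLLOW[S]={$}  FOLLOW[A]={b}  FOLLOW[B]={$}

FOLLOW(A) = ["b"]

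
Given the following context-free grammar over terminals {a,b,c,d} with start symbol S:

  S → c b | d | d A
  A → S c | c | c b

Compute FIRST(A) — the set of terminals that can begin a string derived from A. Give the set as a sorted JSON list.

Compute FIRST by fixpoint:
pass 1:
  A via A→c: +{c}
  S via S→c b: +{c}
  S via S→d: +{d}
  S: {c,d}  A: {c}
pass 2:
  A via A→S c: +{d}
  S: {c,d}  A: {c,d}
pass 3: (stable)
  S: {c,d}  A: {c,d}

FIRST(A) = ["c", "d"]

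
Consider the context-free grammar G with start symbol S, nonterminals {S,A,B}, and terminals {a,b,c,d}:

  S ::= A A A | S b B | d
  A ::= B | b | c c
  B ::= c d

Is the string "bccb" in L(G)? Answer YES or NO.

Convert to CNF:
  S -> A X3 | S X4 | d
  A -> T0 T0 | T0 T1 | b
  B -> T0 T1
  T0 -> c
  T1 -> d
  T2 -> b
  X3 -> A A
  X4 -> T2 B

Fill CYK table bottom-up:
  [0..0]={A,T2}  "b"  orig:{A}
  [1..1]={T0}  "c"  orig:{}
  [2..2]={T0}  "c"  orig:{}
  [3..3]={A,T2}  "b"  orig:{A}
  [0..1]=∅  "bc"
  [1..2]={A}  "cc"
  [2..3]=∅  "cb"
  [0..2]={X3}  "bcc"  orig:{}
  [1..3]={X3}  "ccb"  orig:{}
  [0..3]={S}  "bccb"

S ∈ T[0,3] ⇒ YES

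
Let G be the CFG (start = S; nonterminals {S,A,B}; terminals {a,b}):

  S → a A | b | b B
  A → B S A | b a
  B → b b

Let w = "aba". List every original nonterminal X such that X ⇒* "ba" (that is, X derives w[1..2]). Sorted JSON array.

Convert to CNF:
  S -> T0 B | T1 A | b
  A -> B X2 | T0 T1
  B -> T0 T0
  T0 -> b
  T1 -> a
  X2 -> S A

CYK table (by increasing span) (cells [i..j] with 1 ≤ i ≤ j ≤ 2 only):
  T[1,1] 'b' = {S,T0}  orig:{S}
  T[2,2] 'a' = {T1}  orig:{}
  T[1,2] 'ba' = {A}

Original NTs in T[1,2] deriving "ba": ["A"]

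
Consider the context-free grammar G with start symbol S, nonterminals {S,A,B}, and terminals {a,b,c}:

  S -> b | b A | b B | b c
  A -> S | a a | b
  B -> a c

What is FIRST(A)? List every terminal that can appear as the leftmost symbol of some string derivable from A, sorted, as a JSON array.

FIRST iteration:
iter 1:
  A via A→a a: +{a}
  A via A→b: +{b}
  B via B→a c: +{a}
  S via S→b: +{b}
  FIRST(S)={b}  FIRST(A)={a,b}  FIRST(B)={a}
iter 2: — fixpoint
  FIRST(S)={b}  FIRST(A)={a,b}  FIRST(B)={a}

FIRST(A) = ["a", "b"]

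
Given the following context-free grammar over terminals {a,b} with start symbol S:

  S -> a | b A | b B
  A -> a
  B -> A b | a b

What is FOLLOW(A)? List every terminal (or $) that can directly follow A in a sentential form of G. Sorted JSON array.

Compute FIRST by fixpoint:
[1]
  A via A→a: +{a}
  B via B→A b: +{a}
  S via S→a: +{a}
  S via S→b A: +{b}
  FIRST[S]={a,b}  FIRST[A]={a}  FIRST[B]={a}
[2] (no change)
  FIRST[S]={a,b}  FIRST[A]={a}  FIRST[B]={a}

FOLLOW sets:
initialize: $ ∈ FOLLOW(S)
pass 1:
  B→A b: FOLLOW(A) ⊇ FIRST(b) = {b}; new: +{b}
  S→b A: FOLLOW(A) ⊇ FOLLOW(S) ⊇ {$}; new: +{$}
  S→b B: FOLLOW(B) ⊇ FOLLOW(S) ⊇ {$}; new: +{$}
  FOLLOW[S]={$}  FOLLOW[A]={$,b}  FOLLOW[B]={$}
pass 2: (no change)
  FOLLOW[S]={$}  FOLLOW[A]={$,b}  FOLLOW[B]={$}

FOLLOW(A) = ["$", "b"]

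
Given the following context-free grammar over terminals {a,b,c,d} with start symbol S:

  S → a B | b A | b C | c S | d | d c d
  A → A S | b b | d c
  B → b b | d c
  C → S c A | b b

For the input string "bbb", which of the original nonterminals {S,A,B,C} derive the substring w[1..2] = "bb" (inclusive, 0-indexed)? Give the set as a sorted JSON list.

CNF form of G:
  S -> T0 A | T0 C | T1 X5 | T2 S | T3 B | d
  A -> A S | T0 T0 | T1 T2
  B -> T0 T0 | T1 T2
  C -> S X4 | T0 T0
  T0 -> b
  T1 -> d
  T2 -> c
  T3 -> a
  X4 -> T2 A
  X5 -> T2 T1

CYK table (by increasing span) (cells [i..j] with 1 ≤ i ≤ j ≤ 2 only):
  [1..1]={T0}  "b"  orig:{}
  [2..2]={T0}  "b"  orig:{}
  [1..2]={A,B,C}  "bb"

Original NTs in T[1,2] deriving "bb": ["A", "B", "C"]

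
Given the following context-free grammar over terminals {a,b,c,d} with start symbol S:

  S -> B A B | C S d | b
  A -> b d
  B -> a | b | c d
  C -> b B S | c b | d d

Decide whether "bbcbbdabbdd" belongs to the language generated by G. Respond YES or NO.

Convert to CNF:
  S -> B X4 | C X5 | b
  A -> T0 T1
  B -> T2 T1 | a | b
  C -> T0 X3 | T1 T1 | T2 T0
  T0 -> b
  T1 -> d
  T2 -> c
  X3 -> B S
  X4 -> A B
  X5 -> S T1

CYK fill:
  cell(0,0) b: {B,S,T0}  orig:{B,S}
  cell(1,1) b: {B,S,T0}  orig:{B,S}
  cell(2,2) c: {T2}  orig:{}
  cell(3,3) b: {B,S,T0}  orig:{B,S}
  cell(4,4) b: {B,S,T0}  orig:{B,S}
  cell(5,5) d: {T1}  orig:{}
  cell(6,6) a: {B}
  cell(7,7) b: {B,S,T0}  orig:{B,S}
  cell(8,8) b: {B,S,T0}  orig:{B,S}
  cell(9,9) d: {T1}  orig:{}
  cell(10,10) d: {T1}  orig:{}
  cell(0,1) bb: {X3}  orig:{}
  cell(1,2) bc: ∅
  cell(2,3) cb: {C}
  cell(3,4) bb: {X3}  orig:{}
  cell(4,5) bd: {A,X5}  orig:{A}
  cell(5,6) da: ∅
  cell(6,7) ab: {X3}  orig:{}
  cell(7,8) bb: {X3}  orig:{}
  cell(8,9) bd: {A,X5}  orig:{A}
  cell(9,10) dd: {C}
  cell(0,2) bbc: ∅
  cell(1,3) bcb: ∅
  cell(2,4) cbb: ∅
  cell(3,5) bbd: ∅
  cell(4,6) bda: {X4}  orig:{}
  cell(5,7) dab: ∅
  cell(6,8) abb: ∅
  cell(7,9) bbd: ∅
  cell(8,10) bdd: ∅
  cell(0,3) bbcb: ∅
  cell(1,4) bcbb: ∅
  cell(2,5) cbbd: {S}
  cell(3,6) bbda: {S}
  cell(4,7) bdab: ∅
  cell(5,8) dabb: ∅
  cell(6,9) abbd: ∅
  cell(7,10) bbdd: ∅
  cell(0,4) bbcbb: ∅
  cell(1,5) bcbbd: {X3}  orig:{}
  cell(2,6) cbbda: ∅
  cell(3,7) bbdab: ∅
  cell(4,8) bdabb: ∅
  cell(5,9) dabbd: ∅
  cell(6,10) abbdd: ∅
  cell(0,5) bbcbbd: {C}
  cell(1,6) bcbbda: ∅
  cell(2,7) cbbdab: ∅
  cell(3,8) bbdabb: ∅
  cell(4,9) bdabbd: ∅
  cell(5,10) dabbdd: ∅
  cell(0,6) bbcbbda: ∅
  cell(1,7) bcbbdab: ∅
  cell(2,8) cbbdabb: ∅
  cell(3,9) bbdabbd: ∅
  cell(4,10) bdabbdd: ∅
  cell(0,7) bbcbbdab: ∅
  cell(1,8) bcbbdabb: ∅
  cell(2,9) cbbdabbd: ∅
  cell(3,10) bbdabbdd: ∅
  cell(0,8) bbcbbdabb: ∅
  cell(1,9) bcbbdabbd: ∅
  cell(2,10) cbbdabbdd: ∅
  cell(0,9) bbcbbdabbd: ∅
  cell(1,10) bcbbdabbdd: ∅
  cell(0,10) bbcbbdabbdd: ∅

S ∉ T[0,10] ⇒ NO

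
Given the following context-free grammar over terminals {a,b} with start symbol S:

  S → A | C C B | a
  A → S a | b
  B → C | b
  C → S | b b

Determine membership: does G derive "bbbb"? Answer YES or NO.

Convert to CNF:
  S -> C X4 | S T0 | a | b
  A -> S T0 | b
  B -> C X2 | S T0 | T1 T1 | a | b
  C -> C X3 | S T0 | T1 T1 | a | b
  T0 -> a
  T1 -> b
  X2 -> C B
  X3 -> C B
  X4 -> C B

CYK fill:
  cell(0,0) b: {A,B,C,S,T1}  orig:{A,B,C,S}
  cell(1,1) b: {A,B,C,S,T1}  orig:{A,B,C,S}
  cell(2,2) b: {A,B,C,S,T1}  orig:{A,B,C,S}
  cell(3,3) b: {A,B,C,S,T1}  orig:{A,B,C,S}
  cell(0,1) bb: {B,C,X2,X3,X4}  orig:{B,C}
  cell(1,2) bb: {B,C,X2,X3,X4}  orig:{B,C}
  cell(2,3) bb: {B,C,X2,X3,X4}  orig:{B,C}
  cell(0,2) bbb: {B,C,S,X2,X3,X4}  orig:{B,C,S}
  cell(1,3) bbb: {B,C,S,X2,X3,X4}  orig:{B,C,S}
  cell(0,3) bbbb: {B,C,S,X2,X3,X4}  orig:{B,C,S}

S ∈ T[0,3] ⇒ YES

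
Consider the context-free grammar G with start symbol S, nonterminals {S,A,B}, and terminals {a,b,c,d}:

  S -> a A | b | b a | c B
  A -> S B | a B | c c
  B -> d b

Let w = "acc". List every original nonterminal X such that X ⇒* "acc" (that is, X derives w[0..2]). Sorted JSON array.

CNF form of G:
  S -> T0 A | T1 B | T3 T0 | b
  A -> S B | T0 B | T1 T1
  B -> T2 T3
  T0 -> a
  T1 -> c
  T2 -> d
  T3 -> b

CYK fill, restricted to cells inside w[0..2]:
  T[0,0] 'a' = {T0}  orig:{}
  T[1,1] 'c' = {T1}  orig:{}
  T[2,2] 'c' = {T1}  orig:{}
  T[0,1] 'ac' = ∅
  T[1,2] 'cc' = {A}
  T[0,2] 'acc' = {S}

Original NTs in T[0,2] deriving "acc": ["S"]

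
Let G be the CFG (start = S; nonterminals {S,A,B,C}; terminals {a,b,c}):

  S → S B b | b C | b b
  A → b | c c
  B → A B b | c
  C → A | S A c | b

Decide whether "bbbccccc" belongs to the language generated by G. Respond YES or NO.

Convert to CNF:
  S -> S X4 | T1 C | T1 T1
  A -> T0 T0 | b
  B -> A X2 | c
  C -> S X3 | T0 T0 | b
  T0 -> c
  T1 -> b
  X2 -> B T1
  X3 -> A T0
  X4 -> B T1

Fill CYK table bottom-up:
  [0..0]={A,C,T1}  "b"  orig:{A,C}
  [1..1]={A,C,T1}  "b"  orig:{A,C}
  [2..2]={A,C,T1}  "b"  orig:{A,C}
  [3..3]={B,T0}  "c"  orig:{B}
  [4..4]={B,T0}  "c"  orig:{B}
  [5..5]={B,T0}  "c"  orig:{B}
  [6..6]={B,T0}  "c"  orig:{B}
  [7..7]={B,T0}  "c"  orig:{B}
  [0..1]={S}  "bb"
  [1..2]={S}  "bb"
  [2..3]={X3}  "bc"  orig:{}
  [3..4]={A,C}  "cc"
  [4..5]={A,C}  "cc"
  [5..6]={A,C}  "cc"
  [6..7]={A,C}  "cc"
  [0..2]=∅  "bbb"
  [1..3]=∅  "bbc"
  [2..4]={S}  "bcc"
  [3..5]={X3}  "ccc"  orig:{}
  [4..6]={X3}  "ccc"  orig:{}
  [5..7]={X3}  "ccc"  orig:{}
  [0..3]={C}  "bbbc"
  [1..4]=∅  "bbcc"
  [2..5]=∅  "bccc"
  [3..6]=∅  "cccc"
  [4..7]=∅  "cccc"
  [0..4]=∅  "bbbcc"
  [1..5]={C}  "bbccc"
  [2..6]=∅  "bcccc"
  [3..7]=∅  "ccccc"
  [0..5]={S}  "bbbccc"
  [1..6]=∅  "bbcccc"
  [2..7]={C}  "bccccc"
  [0..6]=∅  "bbbcccc"
  [1..7]={S}  "bbccccc"
  [0..7]=∅  "bbbccccc"

S ∉ T[0,7] ⇒ NO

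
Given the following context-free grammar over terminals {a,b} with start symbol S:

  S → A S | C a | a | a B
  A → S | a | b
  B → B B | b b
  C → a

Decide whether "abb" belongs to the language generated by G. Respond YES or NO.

CNF form of G:
  S -> A S | C T0 | T0 B | a
  A -> A S | C T0 | T0 B | a | b
  B -> B B | T1 T1
  C -> a
  T0 -> a
  T1 -> b

CYK fill:
  T[0,0] 'a' = {A,C,S,T0}  orig:{A,C,S}
  T[1,1] 'b' = {A,T1}  orig:{A}
  T[2,2] 'b' = {A,T1}  orig:{A}
  T[0,1] 'ab' = ∅
  T[1,2] 'bb' = {B}
  T[0,2] 'abb' = {A,S}

S ∈ T[0,2] ⇒ YES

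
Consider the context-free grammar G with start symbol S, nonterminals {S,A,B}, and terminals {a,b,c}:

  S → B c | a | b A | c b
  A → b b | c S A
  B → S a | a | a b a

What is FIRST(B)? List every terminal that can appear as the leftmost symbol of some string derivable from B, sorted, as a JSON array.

Compute FIRST by fixpoint:
iter 1:
  A via A→b b: +{b}
  A via A→c S A: +{c}
  B via B→a: +{a}
  S via S→B c: +{a}
  S via S→b A: +{b}
  S via S→c b: +{c}
  FIRST(S)={a,b,c}  FIRST(A)={b,c}  FIRST(B)={a}
iter 2:
  B via B→S a: +{b,c}
  FIRST(S)={a,b,c}  FIRST(A)={b,c}  FIRST(B)={a,b,c}
iter 3: (no change)
  FIRST(S)={a,b,c}  FIRST(A)={b,c}  FIRST(B)={a,b,c}

FIRST(B) = ["a", "b", "c"]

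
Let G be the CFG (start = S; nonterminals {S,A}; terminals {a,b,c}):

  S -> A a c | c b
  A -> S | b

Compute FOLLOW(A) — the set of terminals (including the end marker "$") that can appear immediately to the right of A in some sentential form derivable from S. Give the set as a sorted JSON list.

FIRST iteration:
pass 1:
  A via A→b: +{b}
  S via S→A a c: +{b}
  S via S→c b: +{c}
  FIRST[S]={b,c}  FIRST[A]={b}
pass 2:
  A via A→S: +{c}
  FIRST[S]={b,c}  FIRST[A]={b,c}
pass 3: done
  FIRST[S]={b,c}  FIRST[A]={b,c}

FOLLOW sets:
seed FOLLOW(S) with $
[1]
  S→A a c: FOLLOW(A) ⊇ FIRST(a) = {a}; new: +{a}
  FOLLOW[S]={$}  FOLLOW[A]={a}
[2]
  A→S: FOLLOW(S) ⊇ FOLLOW(A) ⊇ {a}; new: +{a}
  FOLLOW[S]={$,a}  FOLLOW[A]={a}
[3] done
  FOLLOW[S]={$,a}  FOLLOW[A]={a}

FOLLOW(A) = ["a"]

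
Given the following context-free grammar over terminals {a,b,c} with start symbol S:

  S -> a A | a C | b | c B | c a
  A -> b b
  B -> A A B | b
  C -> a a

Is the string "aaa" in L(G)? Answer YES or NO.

Convert to CNF:
  S -> T1 A | T1 C | T2 B | T2 T1 | b
  A -> T0 T0
  B -> A X3 | b
  C -> T1 T1
  T0 -> b
  T1 -> a
  T2 -> c
  X3 -> A B

Fill CYK table bottom-up:
  [0..0]={T1}  "a"  orig:{}
  [1..1]={T1}  "a"  orig:{}
  [2..2]={T1}  "a"  orig:{}
  [0..1]={C}  "aa"
  [1..2]={C}  "aa"
  [0..2]={S}  "aaa"

S ∈ T[0,2] ⇒ YES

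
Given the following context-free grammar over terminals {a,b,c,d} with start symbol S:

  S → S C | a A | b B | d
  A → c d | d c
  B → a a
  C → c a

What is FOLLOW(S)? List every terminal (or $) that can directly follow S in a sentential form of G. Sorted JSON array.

FIRST iteration:
[1]
  A via A→c d: +{c}
  A via A→d c: +{d}
  B via B→a a: +{a}
  C via C→c a: +{c}
  S via S→a A: +{a}
  S via S→b B: +{b}
  S via S→d: +{d}
  FIRST(S)={a,b,d}  FIRST(A)={c,d}  FIRST(B)={a}  FIRST(C)={c}
[2] (no change)
  FIRST(S)={a,b,d}  FIRST(A)={c,d}  FIRST(B)={a}  FIRST(C)={c}

FOLLOW sets:
FOLLOW(S) := {$}
[1]
  S→S C: FOLLOW(S) ⊇ FIRST(C) = {c}; new: +{c}
  S→S C: FOLLOW(C) ⊇ FOLLOW(S) ⊇ {$,c}; new: +{$,c}
  S→a A: FOLLOW(A) ⊇ FOLLOW(S) ⊇ {$,c}; new: +{$,c}
  S→b B: FOLLOW(B) ⊇ FOLLOW(S) ⊇ {$,c}; new: +{$,c}
  S: {$,c}  A: {$,c}  B: {$,c}  C: {$,c}
[2] (no change)
  S: {$,c}  A: {$,c}  B: {$,c}  C: {$,c}

FOLLOW(S) = ["$", "c"]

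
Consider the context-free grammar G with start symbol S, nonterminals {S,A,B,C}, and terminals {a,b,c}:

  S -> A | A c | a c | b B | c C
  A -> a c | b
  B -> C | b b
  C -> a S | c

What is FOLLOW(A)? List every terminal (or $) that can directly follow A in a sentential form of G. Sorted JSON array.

FIRST iteration:
[1]
  A via A→a c: +{a}
  A via A→b: +{b}
  B via B→b b: +{b}
  C via C→a S: +{a}
  C via C→c: +{c}
  S via S→A: +{a,b}
  S via S→c C: +{c}
  FIRST(S)={a,b,c}  FIRST(A)={a,b}  FIRST(B)={b}  FIRST(C)={a,c}
[2]
  B via B→C: +{a,c}
  FIRST(S)={a,b,c}  FIRST(A)={a,b}  FIRST(B)={a,b,c}  FIRST(C)={a,c}
[3] done
  FIRST(S)={a,b,c}  FIRST(A)={a,b}  FIRST(B)={a,b,c}  FIRST(C)={a,c}

FOLLOW sets:
seed FOLLOW(S) with $
round 1:
  S→A: FOLLOW(A) ⊇ FOLLOW(S) ⊇ {$}; new: +{$}
  S→A c: FOLLOW(A) ⊇ FIRST(c) = {c}; new: +{c}
  S→b B: FOLLOW(B) ⊇ FOLLOW(S) ⊇ {$}; new: +{$}
  S→c C: FOLLOW(C) ⊇ FOLLOW(S) ⊇ {$}; new: +{$}
  FOLLOW(S)={$}  FOLLOW(A)={$,c}  FOLLOW(B)={$}  FOLLOW(C)={$}
round 2: done
  FOLLOW(S)={$}  FOLLOW(A)={$,c}  FOLLOW(B)={$}  FOLLOW(C)={$}

FOLLOW(A) = ["$", "c"]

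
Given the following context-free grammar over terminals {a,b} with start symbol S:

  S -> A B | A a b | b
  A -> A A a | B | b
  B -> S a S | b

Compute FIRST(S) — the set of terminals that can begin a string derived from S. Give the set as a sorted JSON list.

FIRST iteration:
round 1:
  A via A→b: +{b}
  B via B→b: +{b}
  S via S→A B: +{b}
  FIRST[S]={b}  FIRST[A]={b}  FIRST[B]={b}
round 2: — fixpoint
  FIRST[S]={b}  FIRST[A]={b}  FIRST[B]={b}

FIRST(S) = ["b"]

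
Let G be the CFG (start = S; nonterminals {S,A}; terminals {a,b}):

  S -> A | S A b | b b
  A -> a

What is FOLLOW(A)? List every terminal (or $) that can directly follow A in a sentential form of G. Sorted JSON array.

FIRST iteration:
round 1:
  A via A→a: +{a}
  S via S→A: +{a}
  S via S→b b: +{b}
  FIRST(S)={a,b}  FIRST(A)={a}
round 2: (no change)
  FIRST(S)={a,b}  FIRST(A)={a}

FOLLOW iteration:
FOLLOW(S) := {$}
[1]
  S→A: FOLLOW(A) ⊇ FOLLOW(S) ⊇ {$}; new: +{$}
  S→S A b: FOLLOW(S) ⊇ FIRST(A) = {a}; new: +{a}
  S→S A b: FOLLOW(A) ⊇ FIRST(b) = {b}; new: +{b}
  S: {$,a}  A: {$,b}
[2]
  S→A: FOLLOW(A) ⊇ FOLLOW(S) ⊇ {$,a}; new: +{a}
  S: {$,a}  A: {$,a,b}
[3] (stable)
  S: {$,a}  A: {$,a,b}

FOLLOW(A) = ["$", "a", "b"]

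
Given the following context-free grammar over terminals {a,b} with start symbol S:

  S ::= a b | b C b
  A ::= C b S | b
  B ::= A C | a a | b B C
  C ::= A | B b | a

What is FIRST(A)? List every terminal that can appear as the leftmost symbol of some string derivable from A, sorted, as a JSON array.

FIRST sets, iterate to fixpoint:
iter 1:
  A via A→b: +{b}
  B via B→A C: +{b}
  B via B→a a: +{a}
  C via C→A: +{b}
  C via C→B b: +{a}
  S via S→a b: +{a}
  S via S→b C b: +{b}
  FIRST[S]={a,b}  FIRST[A]={b}  FIRST[B]={a,b}  FIRST[C]={a,b}
iter 2:
  A via A→C b S: +{a}
  FIRST[S]={a,b}  FIRST[A]={a,b}  FIRST[B]={a,b}  FIRST[C]={a,b}
iter 3: (no change)
  FIRST[S]={a,b}  FIRST[A]={a,b}  FIRST[B]={a,b}  FIRST[C]={a,b}

FIRST(A) = ["a", "b"]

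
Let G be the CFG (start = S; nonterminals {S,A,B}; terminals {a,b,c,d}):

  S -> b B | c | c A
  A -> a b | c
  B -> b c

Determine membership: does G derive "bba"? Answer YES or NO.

CNF form of G:
  S -> T1 B | T2 A | c
  A -> T0 T1 | c
  B -> T1 T2
  T0 -> a
  T1 -> b
  T2 -> c

CYK table (by increasing span):
  cell(0,0) b: {T1}  orig:{}
  cell(1,1) b: {T1}  orig:{}
  cell(2,2) a: {T0}  orig:{}
  cell(0,1) bb: ∅
  cell(1,2) ba: ∅
  cell(0,2) bba: ∅

S ∉ T[0,2] ⇒ NO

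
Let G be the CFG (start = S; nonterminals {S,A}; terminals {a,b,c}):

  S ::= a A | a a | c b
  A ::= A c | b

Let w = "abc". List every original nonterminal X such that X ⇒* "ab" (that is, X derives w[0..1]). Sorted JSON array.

Convert to CNF:
  S -> T0 T2 | T1 A | T1 T1
  A -> A T0 | b
  T0 -> c
  T1 -> a
  T2 -> b

CYK fill (cells [i..j] with 0 ≤ i ≤ j ≤ 1 only):
  [0..0]={T1}  "a"  orig:{}
  [1..1]={A,T2}  "b"  orig:{A}
  [0..1]={S}  "ab"

Original NTs in T[0,1] deriving "ab": ["S"]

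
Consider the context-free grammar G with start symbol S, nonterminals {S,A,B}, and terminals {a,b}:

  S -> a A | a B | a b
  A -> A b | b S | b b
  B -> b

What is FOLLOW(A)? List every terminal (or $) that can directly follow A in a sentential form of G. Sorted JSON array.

FIRST iteration:
[1]
  A via A→b S: +{b}
  B via B→b: +{b}
  S via S→a A: +{a}
  FIRST(S)={a}  FIRST(A)={b}  FIRST(B)={b}
[2] (no change)
  FIRST(S)={a}  FIRST(A)={b}  FIRST(B)={b}

Compute FOLLOW by fixpoint:
initialize: $ ∈ FOLLOW(S)
pass 1:
  A→A b: FOLLOW(A) ⊇ FIRST(b) = {b}; new: +{b}
  A→b S: FOLLOW(S) ⊇ FOLLOW(A) ⊇ {b}; new: +{b}
  S→a A: FOLLOW(A) ⊇ FOLLOW(S) ⊇ {$,b}; new: +{$}
  S→a B: FOLLOW(B) ⊇ FOLLOW(S) ⊇ {$,b}; new: +{$,b}
  S: {$,b}  A: {$,b}  B: {$,b}
pass 2: — fixpoint
  S: {$,b}  A: {$,b}  B: {$,b}

FOLLOW(A) = ["$", "b"]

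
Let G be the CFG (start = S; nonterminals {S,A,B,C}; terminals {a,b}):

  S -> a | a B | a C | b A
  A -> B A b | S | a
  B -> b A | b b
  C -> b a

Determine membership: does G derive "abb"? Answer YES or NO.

CNF form of G:
  S -> T0 A | T1 B | T1 C | a
  A -> B X2 | T0 A | T1 B | T1 C | a
  B -> T0 A | T0 T0
  C -> T0 T1
  T0 -> b
  T1 -> a
  X2 -> A T0

Fill CYK table bottom-up:
  T[0,0] 'a' = {A,S,T1}  orig:{A,S}
  T[1,1] 'b' = {T0}  orig:{}
  T[2,2] 'b' = {T0}  orig:{}
  T[0,1] 'ab' = {X2}  orig:{}
  T[1,2] 'bb' = {B}
  T[0,2] 'abb' = {A,S}

S ∈ T[0,2] ⇒ YES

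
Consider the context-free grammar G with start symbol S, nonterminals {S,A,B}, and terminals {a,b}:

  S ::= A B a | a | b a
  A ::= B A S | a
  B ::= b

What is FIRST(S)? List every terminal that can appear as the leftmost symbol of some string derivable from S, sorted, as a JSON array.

FIRST sets, iterate to fixpoint:
round 1:
  A via A→a: +{a}
  B via B→b: +{b}
  S via S→A B a: +{a}
  S via S→b a: +{b}
  S: {a,b}  A: {a}  B: {b}
round 2:
  A via A→B A S: +{b}
  S: {a,b}  A: {a,b}  B: {b}
round 3: — fixpoint
  S: {a,b}  A: {a,b}  B: {b}

FIRST(S) = ["a", "b"]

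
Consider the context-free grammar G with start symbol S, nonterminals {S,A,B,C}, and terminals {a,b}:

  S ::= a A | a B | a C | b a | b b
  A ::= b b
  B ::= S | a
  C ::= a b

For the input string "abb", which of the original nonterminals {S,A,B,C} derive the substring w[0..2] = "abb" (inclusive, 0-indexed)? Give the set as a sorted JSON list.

CNF form of G:
  S -> T0 T0 | T0 T1 | T1 A | T1 B | T1 C
  A -> T0 T0
  B -> T0 T0 | T0 T1 | T1 A | T1 B | T1 C | a
  C -> T1 T0
  T0 -> b
  T1 -> a

Fill CYK table bottom-up (cells [i..j] with 0 ≤ i ≤ j ≤ 2 only):
  [0..0]={B,T1}  "a"  orig:{B}
  [1..1]={T0}  "b"  orig:{}
  [2..2]={T0}  "b"  orig:{}
  [0..1]={C}  "ab"
  [1..2]={A,B,S}  "bb"
  [0..2]={B,S}  "abb"

Original NTs in T[0,2] deriving "abb": ["B", "S"]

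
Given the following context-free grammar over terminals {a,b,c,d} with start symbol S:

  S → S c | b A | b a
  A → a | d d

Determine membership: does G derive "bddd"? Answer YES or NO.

Convert to CNF:
  S -> S T1 | T2 A | T2 T3
  A -> T0 T0 | a
  T0 -> d
  T1 -> c
  T2 -> b
  T3 -> a

CYK table (by increasing span):
  [0..0]={T2}  "b"  orig:{}
  [1..1]={T0}  "d"  orig:{}
  [2..2]={T0}  "d"  orig:{}
  [3..3]={T0}  "d"  orig:{}
  [0..1]=∅  "bd"
  [1..2]={A}  "dd"
  [2..3]={A}  "dd"
  [0..2]={S}  "bdd"
  [1..3]=∅  "ddd"
  [0..3]=∅  "bddd"

S ∉ T[0,3] ⇒ NO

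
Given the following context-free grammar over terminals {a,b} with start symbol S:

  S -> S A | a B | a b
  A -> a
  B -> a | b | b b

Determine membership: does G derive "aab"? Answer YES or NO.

CNF form of G:
  S -> S A | T1 B | T1 T0
  A -> a
  B -> T0 T0 | a | b
  T0 -> b
  T1 -> a

CYK fill:
  T[0,0] 'a' = {A,B,T1}  orig:{A,B}
  T[1,1] 'a' = {A,B,T1}  orig:{A,B}
  T[2,2] 'b' = {B,T0}  orig:{B}
  T[0,1] 'aa' = {S}
  T[1,2] 'ab' = {S}
  T[0,2] 'aab' = ∅

S ∉ T[0,2] ⇒ NO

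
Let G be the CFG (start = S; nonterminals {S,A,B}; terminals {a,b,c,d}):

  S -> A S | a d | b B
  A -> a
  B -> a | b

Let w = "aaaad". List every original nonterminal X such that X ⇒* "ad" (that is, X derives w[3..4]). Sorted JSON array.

Convert to CNF:
  S -> A S | T0 T1 | T2 B
  A -> a
  B -> a | b
  T0 -> a
  T1 -> d
  T2 -> b

Fill CYK table bottom-up — only the sub-triangle for w[3..4]:
  [3..3]={A,B,T0}  "a"  orig:{A,B}
  [4..4]={T1}  "d"  orig:{}
  [3..4]={S}  "ad"

Original NTs in T[3,4] deriving "ad": ["S"]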